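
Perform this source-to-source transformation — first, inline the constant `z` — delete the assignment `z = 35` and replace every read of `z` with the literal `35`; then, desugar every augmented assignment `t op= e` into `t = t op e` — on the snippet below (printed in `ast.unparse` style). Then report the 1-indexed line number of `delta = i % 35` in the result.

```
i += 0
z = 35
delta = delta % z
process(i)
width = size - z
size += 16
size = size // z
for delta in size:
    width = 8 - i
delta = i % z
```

Transformed code:
i = i + 0
delta = delta % 35
process(i)
width = size - 35
size = size + 16
size = size // 35
for delta in size:
    width = 8 - i
delta = i % 35

9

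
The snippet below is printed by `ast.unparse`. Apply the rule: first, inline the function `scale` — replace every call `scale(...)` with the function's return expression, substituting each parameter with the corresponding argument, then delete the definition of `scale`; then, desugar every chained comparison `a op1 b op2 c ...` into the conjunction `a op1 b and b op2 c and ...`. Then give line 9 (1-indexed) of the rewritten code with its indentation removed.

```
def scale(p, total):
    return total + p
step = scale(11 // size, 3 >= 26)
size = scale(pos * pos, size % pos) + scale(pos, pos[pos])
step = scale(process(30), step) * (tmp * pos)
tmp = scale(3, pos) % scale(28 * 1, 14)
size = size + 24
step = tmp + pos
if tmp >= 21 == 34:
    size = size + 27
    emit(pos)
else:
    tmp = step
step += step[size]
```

emit(pos)

Transformed code:
step = (3 >= 26) + 11 // size
size = size % pos + pos * pos + (pos[pos] + pos)
step = (step + process(30)) * (tmp * pos)
tmp = (pos + 3) % (14 + 28 * 1)
size = size + 24
step = tmp + pos
if tmp >= 21 and 21 == 34:
    size = size + 27
    emit(pos)
else:
    tmp = step
step += step[size]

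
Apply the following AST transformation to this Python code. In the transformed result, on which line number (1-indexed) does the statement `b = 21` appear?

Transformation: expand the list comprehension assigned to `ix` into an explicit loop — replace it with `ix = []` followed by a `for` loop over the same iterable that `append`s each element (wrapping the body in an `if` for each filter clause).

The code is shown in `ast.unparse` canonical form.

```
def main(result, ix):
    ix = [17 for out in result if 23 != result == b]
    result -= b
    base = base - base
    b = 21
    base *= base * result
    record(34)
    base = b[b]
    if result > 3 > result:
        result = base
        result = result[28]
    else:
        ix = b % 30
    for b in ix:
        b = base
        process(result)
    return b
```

8

Transformed code:
def main(result, ix):
    ix = []
    for out in result:
        if 23 != result == b:
            ix.append(17)
    result -= b
    base = base - base
    b = 21
    base *= base * result
    record(34)
    base = b[b]
    if result > 3 > result:
        result = base
        result = result[28]
    else:
        ix = b % 30
    for b in ix:
        b = base
        process(result)
    return b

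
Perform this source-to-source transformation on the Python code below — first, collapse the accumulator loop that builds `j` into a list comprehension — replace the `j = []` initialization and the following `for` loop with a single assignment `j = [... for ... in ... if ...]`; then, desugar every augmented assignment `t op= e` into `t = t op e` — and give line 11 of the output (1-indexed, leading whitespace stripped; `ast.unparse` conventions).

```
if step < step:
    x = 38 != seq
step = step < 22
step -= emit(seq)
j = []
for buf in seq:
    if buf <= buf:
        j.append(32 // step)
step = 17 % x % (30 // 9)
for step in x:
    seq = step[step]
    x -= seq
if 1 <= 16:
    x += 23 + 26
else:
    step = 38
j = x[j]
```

x = x + (23 + 26)

Transformed code:
if step < step:
    x = 38 != seq
step = step < 22
step = step - emit(seq)
j = [32 // step for buf in seq if buf <= buf]
step = 17 % x % (30 // 9)
for step in x:
    seq = step[step]
    x = x - seq
if 1 <= 16:
    x = x + (23 + 26)
else:
    step = 38
j = x[j]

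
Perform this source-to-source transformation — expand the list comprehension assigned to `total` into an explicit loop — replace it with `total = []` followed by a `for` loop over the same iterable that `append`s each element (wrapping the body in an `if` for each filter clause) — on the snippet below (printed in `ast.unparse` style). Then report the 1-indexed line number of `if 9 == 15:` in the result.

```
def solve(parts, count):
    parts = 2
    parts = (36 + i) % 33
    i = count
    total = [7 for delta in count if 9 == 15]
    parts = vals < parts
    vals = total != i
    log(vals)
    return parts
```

Transformed code:
def solve(parts, count):
    parts = 2
    parts = (36 + i) % 33
    i = count
    total = []
    for delta in count:
        if 9 == 15:
            total.append(7)
    parts = vals < parts
    vals = total != i
    log(vals)
    return parts

7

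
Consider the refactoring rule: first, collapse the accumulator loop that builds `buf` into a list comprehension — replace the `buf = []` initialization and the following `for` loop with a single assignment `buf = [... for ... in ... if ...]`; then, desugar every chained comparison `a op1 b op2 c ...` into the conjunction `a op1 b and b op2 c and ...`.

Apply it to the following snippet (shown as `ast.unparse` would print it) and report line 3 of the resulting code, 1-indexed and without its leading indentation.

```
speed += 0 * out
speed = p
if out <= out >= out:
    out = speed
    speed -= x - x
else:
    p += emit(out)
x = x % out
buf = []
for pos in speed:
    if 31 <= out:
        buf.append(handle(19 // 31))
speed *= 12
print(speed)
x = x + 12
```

Transformed code:
speed += 0 * out
speed = p
if out <= out and out >= out:
    out = speed
    speed -= x - x
else:
    p += emit(out)
x = x % out
buf = [handle(19 // 31) for pos in speed if 31 <= out]
speed *= 12
print(speed)
x = x + 12

if out <= out and out >= out:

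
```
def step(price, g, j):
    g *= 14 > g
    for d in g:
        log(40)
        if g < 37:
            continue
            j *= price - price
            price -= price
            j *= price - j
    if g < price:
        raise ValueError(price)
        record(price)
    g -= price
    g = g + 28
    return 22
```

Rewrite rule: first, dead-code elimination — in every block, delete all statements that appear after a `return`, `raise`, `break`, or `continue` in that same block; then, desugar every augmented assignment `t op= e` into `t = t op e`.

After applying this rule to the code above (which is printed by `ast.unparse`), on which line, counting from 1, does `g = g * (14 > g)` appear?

Transformed code:
def step(price, g, j):
    g = g * (14 > g)
    for d in g:
        log(40)
        if g < 37:
            continue
    if g < price:
        raise ValueError(price)
    g = g - price
    g = g + 28
    return 22

2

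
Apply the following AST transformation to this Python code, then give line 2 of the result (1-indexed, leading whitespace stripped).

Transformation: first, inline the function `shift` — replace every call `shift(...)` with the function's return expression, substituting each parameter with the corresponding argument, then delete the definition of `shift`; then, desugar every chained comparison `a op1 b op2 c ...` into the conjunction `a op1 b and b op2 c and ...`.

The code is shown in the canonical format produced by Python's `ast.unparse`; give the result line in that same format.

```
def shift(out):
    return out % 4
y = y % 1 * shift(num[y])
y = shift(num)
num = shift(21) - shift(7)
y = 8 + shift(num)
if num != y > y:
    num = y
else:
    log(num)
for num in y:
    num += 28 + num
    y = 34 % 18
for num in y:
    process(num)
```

Transformed code:
y = y % 1 * (num[y] % 4)
y = num % 4
num = 21 % 4 - 7 % 4
y = 8 + num % 4
if num != y and y > y:
    num = y
else:
    log(num)
for num in y:
    num += 28 + num
    y = 34 % 18
for num in y:
    process(num)

y = num % 4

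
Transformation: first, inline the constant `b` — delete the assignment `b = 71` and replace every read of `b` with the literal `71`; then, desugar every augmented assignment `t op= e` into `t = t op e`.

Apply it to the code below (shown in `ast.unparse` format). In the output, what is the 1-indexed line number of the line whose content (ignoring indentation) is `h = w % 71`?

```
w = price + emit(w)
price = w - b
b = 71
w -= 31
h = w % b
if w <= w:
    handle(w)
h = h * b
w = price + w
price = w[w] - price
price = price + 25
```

Transformed code:
w = price + emit(w)
price = w - 71
w = w - 31
h = w % 71
if w <= w:
    handle(w)
h = h * 71
w = price + w
price = w[w] - price
price = price + 25

4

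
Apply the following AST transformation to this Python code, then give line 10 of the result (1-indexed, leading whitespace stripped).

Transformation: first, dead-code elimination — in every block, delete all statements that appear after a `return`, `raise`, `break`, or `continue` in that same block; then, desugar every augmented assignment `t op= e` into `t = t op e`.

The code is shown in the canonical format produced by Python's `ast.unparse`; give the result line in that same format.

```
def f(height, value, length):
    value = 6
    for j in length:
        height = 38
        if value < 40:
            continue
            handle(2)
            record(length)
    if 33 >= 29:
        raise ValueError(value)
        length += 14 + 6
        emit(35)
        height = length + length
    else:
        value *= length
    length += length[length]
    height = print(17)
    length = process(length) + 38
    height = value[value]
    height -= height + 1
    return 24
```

Transformed code:
def f(height, value, length):
    value = 6
    for j in length:
        height = 38
        if value < 40:
            continue
    if 33 >= 29:
        raise ValueError(value)
    else:
        value = value * length
    length = length + length[length]
    height = print(17)
    length = process(length) + 38
    height = value[value]
    height = height - (height + 1)
    return 24

value = value * length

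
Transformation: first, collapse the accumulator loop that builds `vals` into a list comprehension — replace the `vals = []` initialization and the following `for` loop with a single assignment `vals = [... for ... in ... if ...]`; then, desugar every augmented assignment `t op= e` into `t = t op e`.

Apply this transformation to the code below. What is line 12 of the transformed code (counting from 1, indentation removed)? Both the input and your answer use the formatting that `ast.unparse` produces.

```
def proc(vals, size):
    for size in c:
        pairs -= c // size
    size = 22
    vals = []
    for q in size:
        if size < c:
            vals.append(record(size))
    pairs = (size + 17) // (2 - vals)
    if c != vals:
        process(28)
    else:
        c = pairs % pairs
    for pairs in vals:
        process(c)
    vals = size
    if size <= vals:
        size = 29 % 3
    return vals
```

process(c)

Transformed code:
def proc(vals, size):
    for size in c:
        pairs = pairs - c // size
    size = 22
    vals = [record(size) for q in size if size < c]
    pairs = (size + 17) // (2 - vals)
    if c != vals:
        process(28)
    else:
        c = pairs % pairs
    for pairs in vals:
        process(c)
    vals = size
    if size <= vals:
        size = 29 % 3
    return vals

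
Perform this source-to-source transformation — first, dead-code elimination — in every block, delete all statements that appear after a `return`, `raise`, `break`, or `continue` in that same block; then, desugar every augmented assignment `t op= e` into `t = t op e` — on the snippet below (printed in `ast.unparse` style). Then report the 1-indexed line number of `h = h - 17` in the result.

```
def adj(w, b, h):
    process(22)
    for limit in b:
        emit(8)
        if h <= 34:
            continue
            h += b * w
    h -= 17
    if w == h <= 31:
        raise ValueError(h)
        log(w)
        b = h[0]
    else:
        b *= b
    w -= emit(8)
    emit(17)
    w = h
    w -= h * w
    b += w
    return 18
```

7

Transformed code:
def adj(w, b, h):
    process(22)
    for limit in b:
        emit(8)
        if h <= 34:
            continue
    h = h - 17
    if w == h <= 31:
        raise ValueError(h)
    else:
        b = b * b
    w = w - emit(8)
    emit(17)
    w = h
    w = w - h * w
    b = b + w
    return 18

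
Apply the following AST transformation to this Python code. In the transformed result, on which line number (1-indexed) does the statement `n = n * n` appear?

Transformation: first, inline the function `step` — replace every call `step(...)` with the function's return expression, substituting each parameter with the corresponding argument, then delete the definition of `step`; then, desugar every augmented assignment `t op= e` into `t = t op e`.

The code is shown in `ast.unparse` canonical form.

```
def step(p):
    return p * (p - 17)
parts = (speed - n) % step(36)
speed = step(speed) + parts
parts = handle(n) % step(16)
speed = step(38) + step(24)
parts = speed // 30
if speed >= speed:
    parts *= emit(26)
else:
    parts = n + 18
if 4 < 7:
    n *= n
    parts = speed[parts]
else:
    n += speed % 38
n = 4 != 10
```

11

Transformed code:
parts = (speed - n) % (36 * (36 - 17))
speed = speed * (speed - 17) + parts
parts = handle(n) % (16 * (16 - 17))
speed = 38 * (38 - 17) + 24 * (24 - 17)
parts = speed // 30
if speed >= speed:
    parts = parts * emit(26)
else:
    parts = n + 18
if 4 < 7:
    n = n * n
    parts = speed[parts]
else:
    n = n + speed % 38
n = 4 != 10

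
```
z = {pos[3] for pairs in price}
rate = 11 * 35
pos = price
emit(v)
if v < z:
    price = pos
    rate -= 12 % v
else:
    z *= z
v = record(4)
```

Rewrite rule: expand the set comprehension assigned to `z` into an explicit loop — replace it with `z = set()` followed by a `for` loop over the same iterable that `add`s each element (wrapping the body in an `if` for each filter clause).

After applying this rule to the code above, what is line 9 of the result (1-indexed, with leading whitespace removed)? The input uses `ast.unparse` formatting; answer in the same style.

rate -= 12 % v

Transformed code:
z = set()
for pairs in price:
    z.add(pos[3])
rate = 11 * 35
pos = price
emit(v)
if v < z:
    price = pos
    rate -= 12 % v
else:
    z *= z
v = record(4)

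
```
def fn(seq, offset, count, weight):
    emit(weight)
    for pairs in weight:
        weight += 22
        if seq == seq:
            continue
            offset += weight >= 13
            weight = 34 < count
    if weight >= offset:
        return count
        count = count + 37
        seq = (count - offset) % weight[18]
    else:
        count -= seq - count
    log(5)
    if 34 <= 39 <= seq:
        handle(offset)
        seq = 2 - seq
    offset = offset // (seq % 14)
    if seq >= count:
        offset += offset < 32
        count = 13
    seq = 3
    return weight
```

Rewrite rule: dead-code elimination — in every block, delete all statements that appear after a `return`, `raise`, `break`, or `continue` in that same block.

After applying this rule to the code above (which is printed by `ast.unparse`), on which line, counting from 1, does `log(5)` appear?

Transformed code:
def fn(seq, offset, count, weight):
    emit(weight)
    for pairs in weight:
        weight += 22
        if seq == seq:
            continue
    if weight >= offset:
        return count
    else:
        count -= seq - count
    log(5)
    if 34 <= 39 <= seq:
        handle(offset)
        seq = 2 - seq
    offset = offset // (seq % 14)
    if seq >= count:
        offset += offset < 32
        count = 13
    seq = 3
    return weight

11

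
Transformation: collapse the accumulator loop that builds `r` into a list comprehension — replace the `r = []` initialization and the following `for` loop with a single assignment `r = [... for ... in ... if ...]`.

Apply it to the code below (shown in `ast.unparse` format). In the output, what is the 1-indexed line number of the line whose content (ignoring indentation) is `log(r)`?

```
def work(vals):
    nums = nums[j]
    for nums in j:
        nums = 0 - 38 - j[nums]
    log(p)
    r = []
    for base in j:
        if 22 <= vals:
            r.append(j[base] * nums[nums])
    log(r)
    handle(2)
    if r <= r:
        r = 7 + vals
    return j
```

Transformed code:
def work(vals):
    nums = nums[j]
    for nums in j:
        nums = 0 - 38 - j[nums]
    log(p)
    r = [j[base] * nums[nums] for base in j if 22 <= vals]
    log(r)
    handle(2)
    if r <= r:
        r = 7 + vals
    return j

7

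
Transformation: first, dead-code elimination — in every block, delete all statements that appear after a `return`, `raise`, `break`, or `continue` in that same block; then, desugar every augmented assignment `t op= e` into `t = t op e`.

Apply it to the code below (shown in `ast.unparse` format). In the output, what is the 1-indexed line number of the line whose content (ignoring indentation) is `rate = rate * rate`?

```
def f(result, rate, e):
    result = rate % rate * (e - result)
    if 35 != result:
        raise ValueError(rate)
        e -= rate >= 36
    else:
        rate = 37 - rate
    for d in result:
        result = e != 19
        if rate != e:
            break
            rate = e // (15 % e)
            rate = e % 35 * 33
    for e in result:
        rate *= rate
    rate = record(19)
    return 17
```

Transformed code:
def f(result, rate, e):
    result = rate % rate * (e - result)
    if 35 != result:
        raise ValueError(rate)
    else:
        rate = 37 - rate
    for d in result:
        result = e != 19
        if rate != e:
            break
    for e in result:
        rate = rate * rate
    rate = record(19)
    return 17

12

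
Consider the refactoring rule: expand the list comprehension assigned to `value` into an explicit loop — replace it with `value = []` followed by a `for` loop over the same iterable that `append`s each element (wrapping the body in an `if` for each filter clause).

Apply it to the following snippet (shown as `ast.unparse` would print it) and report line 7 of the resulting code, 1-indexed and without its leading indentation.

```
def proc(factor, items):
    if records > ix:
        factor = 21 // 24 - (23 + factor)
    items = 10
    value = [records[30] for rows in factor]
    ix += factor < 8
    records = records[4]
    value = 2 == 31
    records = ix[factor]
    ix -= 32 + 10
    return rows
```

value.append(records[30])

Transformed code:
def proc(factor, items):
    if records > ix:
        factor = 21 // 24 - (23 + factor)
    items = 10
    value = []
    for rows in factor:
        value.append(records[30])
    ix += factor < 8
    records = records[4]
    value = 2 == 31
    records = ix[factor]
    ix -= 32 + 10
    return rows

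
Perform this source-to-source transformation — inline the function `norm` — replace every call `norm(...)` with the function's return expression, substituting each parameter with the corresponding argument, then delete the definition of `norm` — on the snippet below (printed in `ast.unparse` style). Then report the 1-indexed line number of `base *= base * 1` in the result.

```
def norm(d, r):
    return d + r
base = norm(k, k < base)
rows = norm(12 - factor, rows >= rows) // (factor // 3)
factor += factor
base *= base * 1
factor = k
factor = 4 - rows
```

4

Transformed code:
base = k + (k < base)
rows = (12 - factor + (rows >= rows)) // (factor // 3)
factor += factor
base *= base * 1
factor = k
factor = 4 - rows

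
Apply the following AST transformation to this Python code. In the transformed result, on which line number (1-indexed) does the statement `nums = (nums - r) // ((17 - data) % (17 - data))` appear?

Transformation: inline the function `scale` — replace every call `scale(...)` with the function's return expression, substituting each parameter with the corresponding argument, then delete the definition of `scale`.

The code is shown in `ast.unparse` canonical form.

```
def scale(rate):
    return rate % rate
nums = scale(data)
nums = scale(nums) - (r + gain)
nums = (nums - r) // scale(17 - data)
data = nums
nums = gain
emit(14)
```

Transformed code:
nums = data % data
nums = nums % nums - (r + gain)
nums = (nums - r) // ((17 - data) % (17 - data))
data = nums
nums = gain
emit(14)

3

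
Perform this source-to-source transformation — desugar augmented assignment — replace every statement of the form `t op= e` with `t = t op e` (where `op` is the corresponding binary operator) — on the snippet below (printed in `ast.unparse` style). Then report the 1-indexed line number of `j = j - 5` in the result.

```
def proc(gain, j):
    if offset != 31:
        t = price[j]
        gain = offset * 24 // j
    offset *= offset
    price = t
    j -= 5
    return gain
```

7

Transformed code:
def proc(gain, j):
    if offset != 31:
        t = price[j]
        gain = offset * 24 // j
    offset = offset * offset
    price = t
    j = j - 5
    return gain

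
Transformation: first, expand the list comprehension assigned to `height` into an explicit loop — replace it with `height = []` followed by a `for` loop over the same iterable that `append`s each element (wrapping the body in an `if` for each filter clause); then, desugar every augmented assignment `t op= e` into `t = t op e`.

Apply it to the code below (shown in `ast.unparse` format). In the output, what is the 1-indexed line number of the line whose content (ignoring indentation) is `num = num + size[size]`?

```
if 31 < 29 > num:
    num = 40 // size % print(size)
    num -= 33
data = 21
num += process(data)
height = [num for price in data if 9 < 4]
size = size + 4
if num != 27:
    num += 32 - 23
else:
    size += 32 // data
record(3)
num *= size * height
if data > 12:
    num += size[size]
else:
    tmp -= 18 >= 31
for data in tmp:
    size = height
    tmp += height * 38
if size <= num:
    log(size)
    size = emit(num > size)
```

18

Transformed code:
if 31 < 29 > num:
    num = 40 // size % print(size)
    num = num - 33
data = 21
num = num + process(data)
height = []
for price in data:
    if 9 < 4:
        height.append(num)
size = size + 4
if num != 27:
    num = num + (32 - 23)
else:
    size = size + 32 // data
record(3)
num = num * (size * height)
if data > 12:
    num = num + size[size]
else:
    tmp = tmp - (18 >= 31)
for data in tmp:
    size = height
    tmp = tmp + height * 38
if size <= num:
    log(size)
    size = emit(num > size)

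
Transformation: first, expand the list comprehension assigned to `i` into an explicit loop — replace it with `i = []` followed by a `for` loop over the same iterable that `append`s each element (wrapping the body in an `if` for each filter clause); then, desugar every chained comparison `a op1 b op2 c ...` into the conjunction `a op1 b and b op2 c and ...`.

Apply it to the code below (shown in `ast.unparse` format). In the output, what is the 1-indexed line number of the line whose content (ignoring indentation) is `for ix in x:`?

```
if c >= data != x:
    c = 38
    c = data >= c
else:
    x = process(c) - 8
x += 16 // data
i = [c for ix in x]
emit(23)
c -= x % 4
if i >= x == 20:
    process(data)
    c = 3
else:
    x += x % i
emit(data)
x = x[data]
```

Transformed code:
if c >= data and data != x:
    c = 38
    c = data >= c
else:
    x = process(c) - 8
x += 16 // data
i = []
for ix in x:
    i.append(c)
emit(23)
c -= x % 4
if i >= x and x == 20:
    process(data)
    c = 3
else:
    x += x % i
emit(data)
x = x[data]

8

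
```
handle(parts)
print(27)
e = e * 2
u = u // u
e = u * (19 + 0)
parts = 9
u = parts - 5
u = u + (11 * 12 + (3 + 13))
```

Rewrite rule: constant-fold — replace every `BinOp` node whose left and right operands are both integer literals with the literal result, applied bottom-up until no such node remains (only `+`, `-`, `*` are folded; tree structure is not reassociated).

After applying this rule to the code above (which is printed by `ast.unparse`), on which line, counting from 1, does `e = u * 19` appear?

Transformed code:
handle(parts)
print(27)
e = e * 2
u = u // u
e = u * 19
parts = 9
u = parts - 5
u = u + 148

5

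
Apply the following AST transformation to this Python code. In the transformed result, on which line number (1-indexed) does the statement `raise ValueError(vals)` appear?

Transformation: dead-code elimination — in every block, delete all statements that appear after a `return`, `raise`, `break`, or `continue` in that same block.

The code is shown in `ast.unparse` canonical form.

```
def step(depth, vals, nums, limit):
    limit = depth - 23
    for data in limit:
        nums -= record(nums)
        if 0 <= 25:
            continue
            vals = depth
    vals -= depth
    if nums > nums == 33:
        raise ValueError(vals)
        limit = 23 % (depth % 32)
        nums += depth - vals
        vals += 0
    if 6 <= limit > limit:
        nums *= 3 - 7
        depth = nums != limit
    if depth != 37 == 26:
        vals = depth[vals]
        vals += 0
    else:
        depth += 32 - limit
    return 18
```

9

Transformed code:
def step(depth, vals, nums, limit):
    limit = depth - 23
    for data in limit:
        nums -= record(nums)
        if 0 <= 25:
            continue
    vals -= depth
    if nums > nums == 33:
        raise ValueError(vals)
    if 6 <= limit > limit:
        nums *= 3 - 7
        depth = nums != limit
    if depth != 37 == 26:
        vals = depth[vals]
        vals += 0
    else:
        depth += 32 - limit
    return 18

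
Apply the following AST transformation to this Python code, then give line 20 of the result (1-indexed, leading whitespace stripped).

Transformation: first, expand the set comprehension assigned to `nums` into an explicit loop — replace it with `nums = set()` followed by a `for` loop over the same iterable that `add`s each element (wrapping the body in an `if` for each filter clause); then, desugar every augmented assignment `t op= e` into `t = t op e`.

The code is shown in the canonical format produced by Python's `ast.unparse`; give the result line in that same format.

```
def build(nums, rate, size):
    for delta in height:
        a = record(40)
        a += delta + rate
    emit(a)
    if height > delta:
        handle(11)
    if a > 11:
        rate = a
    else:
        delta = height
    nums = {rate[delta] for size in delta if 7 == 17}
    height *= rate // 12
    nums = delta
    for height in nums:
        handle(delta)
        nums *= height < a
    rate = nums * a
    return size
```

nums = nums * (height < a)

Transformed code:
def build(nums, rate, size):
    for delta in height:
        a = record(40)
        a = a + (delta + rate)
    emit(a)
    if height > delta:
        handle(11)
    if a > 11:
        rate = a
    else:
        delta = height
    nums = set()
    for size in delta:
        if 7 == 17:
            nums.add(rate[delta])
    height = height * (rate // 12)
    nums = delta
    for height in nums:
        handle(delta)
        nums = nums * (height < a)
    rate = nums * a
    return size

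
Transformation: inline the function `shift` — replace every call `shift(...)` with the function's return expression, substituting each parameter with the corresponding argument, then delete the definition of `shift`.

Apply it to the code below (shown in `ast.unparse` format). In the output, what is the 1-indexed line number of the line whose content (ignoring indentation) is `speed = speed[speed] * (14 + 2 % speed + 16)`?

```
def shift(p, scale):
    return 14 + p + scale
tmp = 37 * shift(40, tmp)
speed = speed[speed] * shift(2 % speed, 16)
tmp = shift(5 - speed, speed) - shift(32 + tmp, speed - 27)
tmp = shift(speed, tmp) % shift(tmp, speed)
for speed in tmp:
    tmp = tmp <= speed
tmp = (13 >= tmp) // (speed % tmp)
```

2

Transformed code:
tmp = 37 * (14 + 40 + tmp)
speed = speed[speed] * (14 + 2 % speed + 16)
tmp = 14 + (5 - speed) + speed - (14 + (32 + tmp) + (speed - 27))
tmp = (14 + speed + tmp) % (14 + tmp + speed)
for speed in tmp:
    tmp = tmp <= speed
tmp = (13 >= tmp) // (speed % tmp)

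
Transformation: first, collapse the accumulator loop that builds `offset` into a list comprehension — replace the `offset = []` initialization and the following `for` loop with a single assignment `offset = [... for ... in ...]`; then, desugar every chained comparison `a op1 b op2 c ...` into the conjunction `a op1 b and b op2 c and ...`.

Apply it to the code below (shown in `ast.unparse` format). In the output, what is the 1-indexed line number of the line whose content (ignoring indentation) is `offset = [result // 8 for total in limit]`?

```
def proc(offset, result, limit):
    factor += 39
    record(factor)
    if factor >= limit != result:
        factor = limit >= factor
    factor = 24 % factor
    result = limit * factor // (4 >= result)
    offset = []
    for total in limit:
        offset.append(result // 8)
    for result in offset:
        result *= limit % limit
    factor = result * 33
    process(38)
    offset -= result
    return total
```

Transformed code:
def proc(offset, result, limit):
    factor += 39
    record(factor)
    if factor >= limit and limit != result:
        factor = limit >= factor
    factor = 24 % factor
    result = limit * factor // (4 >= result)
    offset = [result // 8 for total in limit]
    for result in offset:
        result *= limit % limit
    factor = result * 33
    process(38)
    offset -= result
    return total

8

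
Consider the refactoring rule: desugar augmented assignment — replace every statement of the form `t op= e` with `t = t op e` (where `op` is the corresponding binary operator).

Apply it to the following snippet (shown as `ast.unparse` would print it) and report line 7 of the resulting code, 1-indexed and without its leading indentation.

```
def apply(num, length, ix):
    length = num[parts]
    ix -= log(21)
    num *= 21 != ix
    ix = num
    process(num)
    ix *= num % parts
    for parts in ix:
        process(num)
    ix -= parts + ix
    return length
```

ix = ix * (num % parts)

Transformed code:
def apply(num, length, ix):
    length = num[parts]
    ix = ix - log(21)
    num = num * (21 != ix)
    ix = num
    process(num)
    ix = ix * (num % parts)
    for parts in ix:
        process(num)
    ix = ix - (parts + ix)
    return length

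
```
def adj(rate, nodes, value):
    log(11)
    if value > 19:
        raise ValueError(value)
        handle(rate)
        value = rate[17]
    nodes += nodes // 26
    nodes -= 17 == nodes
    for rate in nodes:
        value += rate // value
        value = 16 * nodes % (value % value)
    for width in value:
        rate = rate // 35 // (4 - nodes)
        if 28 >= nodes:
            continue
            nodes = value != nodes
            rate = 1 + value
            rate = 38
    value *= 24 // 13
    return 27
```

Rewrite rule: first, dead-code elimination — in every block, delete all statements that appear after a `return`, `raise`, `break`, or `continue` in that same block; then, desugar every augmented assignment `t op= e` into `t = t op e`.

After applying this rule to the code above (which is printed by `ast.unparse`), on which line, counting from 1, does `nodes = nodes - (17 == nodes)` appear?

6

Transformed code:
def adj(rate, nodes, value):
    log(11)
    if value > 19:
        raise ValueError(value)
    nodes = nodes + nodes // 26
    nodes = nodes - (17 == nodes)
    for rate in nodes:
        value = value + rate // value
        value = 16 * nodes % (value % value)
    for width in value:
        rate = rate // 35 // (4 - nodes)
        if 28 >= nodes:
            continue
    value = value * (24 // 13)
    return 27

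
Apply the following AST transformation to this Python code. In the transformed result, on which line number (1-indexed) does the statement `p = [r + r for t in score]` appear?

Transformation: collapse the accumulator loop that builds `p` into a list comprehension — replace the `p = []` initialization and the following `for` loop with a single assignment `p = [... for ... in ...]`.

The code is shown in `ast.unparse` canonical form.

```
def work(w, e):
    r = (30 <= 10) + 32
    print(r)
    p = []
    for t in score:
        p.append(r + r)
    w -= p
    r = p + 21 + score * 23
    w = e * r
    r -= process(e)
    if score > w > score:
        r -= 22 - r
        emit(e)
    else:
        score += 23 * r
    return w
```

Transformed code:
def work(w, e):
    r = (30 <= 10) + 32
    print(r)
    p = [r + r for t in score]
    w -= p
    r = p + 21 + score * 23
    w = e * r
    r -= process(e)
    if score > w > score:
        r -= 22 - r
        emit(e)
    else:
        score += 23 * r
    return w

4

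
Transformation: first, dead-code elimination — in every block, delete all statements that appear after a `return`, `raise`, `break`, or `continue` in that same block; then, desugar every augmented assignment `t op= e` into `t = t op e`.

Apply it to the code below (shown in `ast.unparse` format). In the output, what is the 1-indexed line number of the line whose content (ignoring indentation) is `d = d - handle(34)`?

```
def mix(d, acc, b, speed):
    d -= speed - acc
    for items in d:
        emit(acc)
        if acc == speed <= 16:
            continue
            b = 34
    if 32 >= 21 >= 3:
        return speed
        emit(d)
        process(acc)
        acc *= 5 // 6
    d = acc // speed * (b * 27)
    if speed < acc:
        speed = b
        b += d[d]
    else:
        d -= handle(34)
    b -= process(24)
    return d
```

Transformed code:
def mix(d, acc, b, speed):
    d = d - (speed - acc)
    for items in d:
        emit(acc)
        if acc == speed <= 16:
            continue
    if 32 >= 21 >= 3:
        return speed
    d = acc // speed * (b * 27)
    if speed < acc:
        speed = b
        b = b + d[d]
    else:
        d = d - handle(34)
    b = b - process(24)
    return d

14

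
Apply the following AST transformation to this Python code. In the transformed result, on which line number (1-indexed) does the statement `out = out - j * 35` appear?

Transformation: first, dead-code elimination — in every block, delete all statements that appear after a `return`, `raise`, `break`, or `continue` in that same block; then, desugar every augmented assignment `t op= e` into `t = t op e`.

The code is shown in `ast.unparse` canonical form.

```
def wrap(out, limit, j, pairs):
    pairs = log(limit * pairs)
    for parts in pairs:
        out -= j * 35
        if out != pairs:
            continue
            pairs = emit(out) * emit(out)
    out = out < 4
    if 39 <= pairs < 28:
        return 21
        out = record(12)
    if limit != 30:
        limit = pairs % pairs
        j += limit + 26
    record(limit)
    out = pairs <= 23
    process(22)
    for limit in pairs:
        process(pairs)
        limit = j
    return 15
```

Transformed code:
def wrap(out, limit, j, pairs):
    pairs = log(limit * pairs)
    for parts in pairs:
        out = out - j * 35
        if out != pairs:
            continue
    out = out < 4
    if 39 <= pairs < 28:
        return 21
    if limit != 30:
        limit = pairs % pairs
        j = j + (limit + 26)
    record(limit)
    out = pairs <= 23
    process(22)
    for limit in pairs:
        process(pairs)
        limit = j
    return 15

4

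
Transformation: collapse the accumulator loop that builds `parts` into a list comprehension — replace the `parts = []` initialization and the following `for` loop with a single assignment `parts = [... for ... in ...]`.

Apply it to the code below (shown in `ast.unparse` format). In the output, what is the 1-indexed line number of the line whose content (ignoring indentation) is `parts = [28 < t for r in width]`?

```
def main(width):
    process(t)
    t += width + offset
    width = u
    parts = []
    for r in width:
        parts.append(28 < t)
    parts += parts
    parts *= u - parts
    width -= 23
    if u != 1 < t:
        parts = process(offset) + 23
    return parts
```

Transformed code:
def main(width):
    process(t)
    t += width + offset
    width = u
    parts = [28 < t for r in width]
    parts += parts
    parts *= u - parts
    width -= 23
    if u != 1 < t:
        parts = process(offset) + 23
    return parts

5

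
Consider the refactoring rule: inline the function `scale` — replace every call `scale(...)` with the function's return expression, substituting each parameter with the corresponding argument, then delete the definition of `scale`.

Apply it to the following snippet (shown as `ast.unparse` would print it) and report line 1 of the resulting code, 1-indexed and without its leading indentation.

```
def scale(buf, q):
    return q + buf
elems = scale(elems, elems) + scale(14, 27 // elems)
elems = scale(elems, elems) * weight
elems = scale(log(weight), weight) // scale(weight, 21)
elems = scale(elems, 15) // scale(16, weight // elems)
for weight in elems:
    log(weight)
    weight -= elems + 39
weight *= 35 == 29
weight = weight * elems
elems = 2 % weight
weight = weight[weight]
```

elems = elems + elems + (27 // elems + 14)

Transformed code:
elems = elems + elems + (27 // elems + 14)
elems = (elems + elems) * weight
elems = (weight + log(weight)) // (21 + weight)
elems = (15 + elems) // (weight // elems + 16)
for weight in elems:
    log(weight)
    weight -= elems + 39
weight *= 35 == 29
weight = weight * elems
elems = 2 % weight
weight = weight[weight]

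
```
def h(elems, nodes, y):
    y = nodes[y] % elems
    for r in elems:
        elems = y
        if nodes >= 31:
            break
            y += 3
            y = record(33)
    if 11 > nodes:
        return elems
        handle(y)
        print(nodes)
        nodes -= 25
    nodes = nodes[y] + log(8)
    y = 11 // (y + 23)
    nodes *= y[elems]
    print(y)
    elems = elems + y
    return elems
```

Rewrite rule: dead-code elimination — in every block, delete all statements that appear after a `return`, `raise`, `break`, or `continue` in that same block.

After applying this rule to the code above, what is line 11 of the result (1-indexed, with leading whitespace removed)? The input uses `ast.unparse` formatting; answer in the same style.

nodes *= y[elems]

Transformed code:
def h(elems, nodes, y):
    y = nodes[y] % elems
    for r in elems:
        elems = y
        if nodes >= 31:
            break
    if 11 > nodes:
        return elems
    nodes = nodes[y] + log(8)
    y = 11 // (y + 23)
    nodes *= y[elems]
    print(y)
    elems = elems + y
    return elems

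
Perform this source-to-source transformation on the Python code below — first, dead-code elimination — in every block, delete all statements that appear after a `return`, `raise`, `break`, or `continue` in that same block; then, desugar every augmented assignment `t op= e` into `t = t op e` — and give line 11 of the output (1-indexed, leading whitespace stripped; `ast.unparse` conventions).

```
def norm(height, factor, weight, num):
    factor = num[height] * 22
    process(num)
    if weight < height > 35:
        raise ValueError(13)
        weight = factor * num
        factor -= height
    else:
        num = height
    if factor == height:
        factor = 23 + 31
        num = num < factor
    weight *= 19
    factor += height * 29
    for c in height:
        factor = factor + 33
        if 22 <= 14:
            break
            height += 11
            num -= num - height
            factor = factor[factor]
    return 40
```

weight = weight * 19

Transformed code:
def norm(height, factor, weight, num):
    factor = num[height] * 22
    process(num)
    if weight < height > 35:
        raise ValueError(13)
    else:
        num = height
    if factor == height:
        factor = 23 + 31
        num = num < factor
    weight = weight * 19
    factor = factor + height * 29
    for c in height:
        factor = factor + 33
        if 22 <= 14:
            break
    return 40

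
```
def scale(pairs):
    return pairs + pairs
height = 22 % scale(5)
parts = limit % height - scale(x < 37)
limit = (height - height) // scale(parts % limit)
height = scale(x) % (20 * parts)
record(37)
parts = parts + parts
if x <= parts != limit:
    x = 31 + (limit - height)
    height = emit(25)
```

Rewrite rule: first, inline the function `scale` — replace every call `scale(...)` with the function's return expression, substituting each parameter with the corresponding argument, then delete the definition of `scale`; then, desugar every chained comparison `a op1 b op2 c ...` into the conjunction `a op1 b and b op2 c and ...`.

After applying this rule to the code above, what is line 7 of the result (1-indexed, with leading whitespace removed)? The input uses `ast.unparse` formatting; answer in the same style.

Transformed code:
height = 22 % (5 + 5)
parts = limit % height - ((x < 37) + (x < 37))
limit = (height - height) // (parts % limit + parts % limit)
height = (x + x) % (20 * parts)
record(37)
parts = parts + parts
if x <= parts and parts != limit:
    x = 31 + (limit - height)
    height = emit(25)

if x <= parts and parts != limit: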